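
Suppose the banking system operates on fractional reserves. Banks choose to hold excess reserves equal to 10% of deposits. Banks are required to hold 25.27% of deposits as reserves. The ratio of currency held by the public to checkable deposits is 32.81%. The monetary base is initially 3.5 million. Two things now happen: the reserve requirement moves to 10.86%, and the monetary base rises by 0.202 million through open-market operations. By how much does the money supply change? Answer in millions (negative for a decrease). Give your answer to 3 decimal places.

Before: m₁ = (1 + 0.3281) / (0.2527 + 0.1 + 0.3281) ≈ 1.95079, MB₁ = 3.5, so M₁ = 1.95079 × 3.5 ≈ 6.8278 million.
After: m₂ = (1 + 0.3281) / (0.1086 + 0.1 + 0.3281) ≈ 2.47457, MB₂ = 3.5 + 0.202 = 3.702, so M₂ = 2.47457 × 3.702 ≈ 9.1609 million.
ΔM = M₂ − M₁ = 9.1609 − 6.8278 = 2.3331 million.

2.333 million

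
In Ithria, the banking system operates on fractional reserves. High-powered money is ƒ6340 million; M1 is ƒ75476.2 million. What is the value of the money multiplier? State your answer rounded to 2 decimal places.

The money multiplier is m = M / MB = 75476.2 / 6340 ≈ 11.90476.

11.90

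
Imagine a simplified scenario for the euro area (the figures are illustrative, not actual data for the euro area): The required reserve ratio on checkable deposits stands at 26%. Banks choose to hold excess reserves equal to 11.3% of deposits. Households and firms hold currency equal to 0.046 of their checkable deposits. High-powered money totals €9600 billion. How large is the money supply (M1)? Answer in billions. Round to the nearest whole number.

€23966 billion

The money multiplier is m = (1 + c) / (rr + e + c) = (1 + 0.046) / (0.26 + 0.113 + 0.046) ≈ 2.49642.
So M = m × MB = 2.49642 × 9600 = 23965.632 billion.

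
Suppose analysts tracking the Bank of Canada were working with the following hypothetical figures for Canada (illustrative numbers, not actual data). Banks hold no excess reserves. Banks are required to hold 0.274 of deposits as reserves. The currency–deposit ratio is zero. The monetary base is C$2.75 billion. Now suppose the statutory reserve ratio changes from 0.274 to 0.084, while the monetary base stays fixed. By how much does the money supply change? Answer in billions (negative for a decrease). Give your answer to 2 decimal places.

Initially m₁ = 1 / (0.274) ≈ 3.6496, so M₁ = 3.6496 × 2.75 = 10.0364 billion.
After the change m₂ = 1 / (0.084) ≈ 11.9048, so M₂ = 11.9048 × 2.75 = 32.7382 billion.
ΔM = M₂ − M₁ = 32.7382 − 10.0364 = 22.7018 billion.

C$22.70 billion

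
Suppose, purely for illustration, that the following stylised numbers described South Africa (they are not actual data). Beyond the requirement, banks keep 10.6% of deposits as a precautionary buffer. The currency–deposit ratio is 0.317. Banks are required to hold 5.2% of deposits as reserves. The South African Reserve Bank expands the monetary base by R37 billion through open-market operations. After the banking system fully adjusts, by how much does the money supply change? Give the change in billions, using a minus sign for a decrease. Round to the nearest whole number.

R103 billion

The money multiplier is m = (1 + c) / (rr + e + c) = (1 + 0.317) / (0.052 + 0.106 + 0.317) ≈ 2.7726.
The purchase adds 37 billion of base, so ΔM = m × ΔMB = 2.7726 × (+37) = 102.5862 billion.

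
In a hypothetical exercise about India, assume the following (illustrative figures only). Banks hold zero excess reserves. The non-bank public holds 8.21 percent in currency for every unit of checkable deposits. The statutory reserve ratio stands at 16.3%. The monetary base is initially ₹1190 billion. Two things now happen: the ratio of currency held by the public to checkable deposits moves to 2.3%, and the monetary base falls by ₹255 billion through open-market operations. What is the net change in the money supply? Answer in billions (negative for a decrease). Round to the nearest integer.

-111 billion

Before: m₁ = (1 + 0.0821) / (0.163 + 0.0821) ≈ 4.41493, MB₁ = 1190, so M₁ = 4.41493 × 1190 = 5253.7667 billion.
After: m₂ = (1 + 0.023) / (0.163 + 0.023) = 5.5, MB₂ = 1190 − 255 = 935, so M₂ = 5.5 × 935 = 5142.5 billion.
ΔM = M₂ − M₁ = 5142.5 − 5253.7667 = -111.2667 billion.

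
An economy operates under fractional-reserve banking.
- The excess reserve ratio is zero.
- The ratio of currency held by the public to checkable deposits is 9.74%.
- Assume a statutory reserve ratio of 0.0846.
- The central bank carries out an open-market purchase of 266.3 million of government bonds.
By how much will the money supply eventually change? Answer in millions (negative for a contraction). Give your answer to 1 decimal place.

The money multiplier is m = (1 + c) / (rr + c) = (1 + 0.0974) / (0.0846 + 0.0974) ≈ 6.02967.
The purchase adds 266.3 million of base, so ΔM = m × ΔMB = 6.02967 × (+266.3) ≈ 1605.7011 million.

1605.7 million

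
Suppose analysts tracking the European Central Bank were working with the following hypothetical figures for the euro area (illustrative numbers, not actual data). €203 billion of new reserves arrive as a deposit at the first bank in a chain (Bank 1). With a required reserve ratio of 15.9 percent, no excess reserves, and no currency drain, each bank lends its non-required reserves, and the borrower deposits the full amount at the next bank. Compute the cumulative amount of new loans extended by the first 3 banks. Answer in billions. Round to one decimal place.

Bank i lends (1 − rr)^i of the original deposit: Bank 1 lends 203·0.8410 = 170.7230, Bank 2 lends 203·0.8410² ≈ 143.5780, and so on.
Summing a geometric series: total = 203·[0.8410·(1 − 0.8410^3) / (1 − 0.8410)] ≈ 435.0502 billion.

€435.1 billion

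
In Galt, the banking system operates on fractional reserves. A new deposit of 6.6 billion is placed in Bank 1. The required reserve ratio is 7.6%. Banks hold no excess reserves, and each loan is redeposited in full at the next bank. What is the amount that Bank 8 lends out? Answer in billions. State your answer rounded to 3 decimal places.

3.507 billion

Each bank lends a fraction (1 − rr) = 0.9240 of the deposit it receives, so Bank 8 receives 6.6·0.9240^7 and lends 6.6·0.9240^8 ≈ 3.5069 billion.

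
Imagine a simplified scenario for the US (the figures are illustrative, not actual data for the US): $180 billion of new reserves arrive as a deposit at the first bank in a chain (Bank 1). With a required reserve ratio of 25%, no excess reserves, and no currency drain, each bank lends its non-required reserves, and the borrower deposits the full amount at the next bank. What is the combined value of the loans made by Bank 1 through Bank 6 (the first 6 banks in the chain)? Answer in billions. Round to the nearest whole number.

$444 billion

Bank i lends (1 − rr)^i of the original deposit: Bank 1 lends 180·0.7500 = 135.0000, Bank 2 lends 180·0.7500² = 101.2500, and so on.
Summing a geometric series: total = 180·[0.7500·(1 − 0.7500^6) / (1 − 0.7500)] ≈ 443.8916 billion.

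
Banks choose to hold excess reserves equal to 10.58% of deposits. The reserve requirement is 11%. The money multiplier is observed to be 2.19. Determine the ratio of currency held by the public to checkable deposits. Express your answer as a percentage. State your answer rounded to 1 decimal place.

44.3%

Using m = 2.19. From m = (1 + c)/(c + rr + e), rearranging gives 1 + c = m·(c + rr + e), so c·(1 − m) = m·(rr + e) − 1.
Hence c = [m·(rr + e) − 1]/(1 − m) = [2.19 × (0.11 + 0.1058) − 1] / (1 − 2.19) ≈ 0.443192.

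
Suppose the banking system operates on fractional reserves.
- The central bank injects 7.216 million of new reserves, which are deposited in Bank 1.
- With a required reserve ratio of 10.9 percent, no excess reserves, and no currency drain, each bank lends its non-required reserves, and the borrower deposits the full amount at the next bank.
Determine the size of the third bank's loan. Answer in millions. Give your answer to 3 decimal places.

Each bank lends a fraction (1 − rr) = 0.8910 of the deposit it receives, so Bank 3 receives 7.216·0.8910^2 and lends 7.216·0.8910^3 ≈ 5.1042 million.

5.104 million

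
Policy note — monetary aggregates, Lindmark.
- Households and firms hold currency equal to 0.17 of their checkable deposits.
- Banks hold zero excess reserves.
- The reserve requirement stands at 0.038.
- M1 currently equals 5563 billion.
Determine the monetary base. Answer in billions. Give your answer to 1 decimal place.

The money multiplier is m = (1 + c) / (rr + c) = (1 + 0.17) / (0.038 + 0.17) = 5.625000.
MB = M / m = 5563 / 5.625000 ≈ 988.9778 billion.

989.0 billion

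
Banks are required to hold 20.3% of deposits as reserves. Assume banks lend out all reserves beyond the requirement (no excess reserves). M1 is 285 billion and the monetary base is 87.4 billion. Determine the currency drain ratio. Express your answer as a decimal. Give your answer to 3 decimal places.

0.150

Using m = M/MB = 285/87.4 ≈ 3.260870. From m = (1 + c)/(c + rr + e), rearranging gives 1 + c = m·(c + rr + e), so c·(1 − m) = m·(rr + e) − 1.
Hence c = [m·(rr + e) − 1]/(1 − m) = [3.260870 × (0.203 + 0) − 1] / (1 − 3.260870) ≈ 0.149519.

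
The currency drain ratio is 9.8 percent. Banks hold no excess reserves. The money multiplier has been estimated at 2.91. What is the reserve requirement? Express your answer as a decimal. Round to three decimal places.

Using m = 2.91. Since m = (1 + c)/(c + rr + e), the denominator satisfies c + rr + e = (1 + c)/m = (1 + 0.098) / 2.91 ≈ 0.377320.
With c = 0.098 and e = 0, the reserve requirement is 0.377320 − 0.098 − 0 = 0.27932.

0.279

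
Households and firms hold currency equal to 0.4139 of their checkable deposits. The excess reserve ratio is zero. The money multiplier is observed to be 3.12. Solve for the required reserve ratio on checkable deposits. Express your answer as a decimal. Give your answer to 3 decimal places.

0.039

Using m = 3.12. Since m = (1 + c)/(c + rr + e), the denominator satisfies c + rr + e = (1 + c)/m = (1 + 0.4139) / 3.12 ≈ 0.453173.
With c = 0.4139 and e = 0, the required reserve ratio on checkable deposits is 0.453173 − 0.4139 − 0 = 0.039273.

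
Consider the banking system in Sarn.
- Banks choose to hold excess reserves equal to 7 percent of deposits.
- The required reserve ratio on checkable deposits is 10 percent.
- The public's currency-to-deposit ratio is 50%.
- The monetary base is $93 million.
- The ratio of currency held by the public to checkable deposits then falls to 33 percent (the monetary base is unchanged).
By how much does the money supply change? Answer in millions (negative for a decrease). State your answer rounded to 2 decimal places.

$39.17 million

Initially m₁ = (1 + 0.5) / (0.1 + 0.07 + 0.5) ≈ 2.23881, so M₁ = 2.23881 × 93 ≈ 208.2093 million.
After the change m₂ = (1 + 0.33) / (0.1 + 0.07 + 0.33) = 2.66, so M₂ = 2.66 × 93 = 247.38 million.
ΔM = M₂ − M₁ = 247.38 − 208.2093 = 39.1707 million.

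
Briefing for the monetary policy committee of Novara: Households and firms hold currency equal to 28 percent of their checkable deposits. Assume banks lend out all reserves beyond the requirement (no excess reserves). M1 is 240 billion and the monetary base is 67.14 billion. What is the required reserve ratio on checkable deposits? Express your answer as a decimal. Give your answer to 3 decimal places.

0.078

Using m = M/MB = 240/67.14 ≈ 3.574620. Since m = (1 + c)/(c + rr + e), the denominator satisfies c + rr + e = (1 + c)/m = (1 + 0.28) / 3.574620 ≈ 0.358080.
With c = 0.28 and e = 0, the required reserve ratio on checkable deposits is 0.358080 − 0.28 − 0 = 0.07808.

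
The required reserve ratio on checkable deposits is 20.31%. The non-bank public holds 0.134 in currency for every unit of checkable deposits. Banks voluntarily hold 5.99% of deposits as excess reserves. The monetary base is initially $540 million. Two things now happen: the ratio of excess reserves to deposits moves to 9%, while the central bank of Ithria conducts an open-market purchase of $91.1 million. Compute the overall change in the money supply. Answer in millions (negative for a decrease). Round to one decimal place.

$133.2 million

Before: m₁ = (1 + 0.134) / (0.2031 + 0.0599 + 0.134) ≈ 2.85642, MB₁ = 540, so M₁ = 2.85642 × 540 = 1542.4668 million.
After: m₂ = (1 + 0.134) / (0.2031 + 0.09 + 0.134) ≈ 2.65512, MB₂ = 540 + 91.1 = 631.1, so M₂ = 2.65512 × 631.1 ≈ 1675.6462 million.
ΔM = M₂ − M₁ = 1675.6462 − 1542.4668 = 133.1794 million.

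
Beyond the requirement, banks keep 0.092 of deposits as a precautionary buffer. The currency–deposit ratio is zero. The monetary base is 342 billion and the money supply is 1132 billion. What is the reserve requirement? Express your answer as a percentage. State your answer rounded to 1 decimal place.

Using m = M/MB = 1132/342 ≈ 3.309942. Since m = (1 + c)/(c + rr + e), the denominator satisfies c + rr + e = (1 + c)/m = (1 + 0) / 3.309942 ≈ 0.302120.
With c = 0 and e = 0.092, the reserve requirement is 0.302120 − 0 − 0.092 = 0.21012.

21.0%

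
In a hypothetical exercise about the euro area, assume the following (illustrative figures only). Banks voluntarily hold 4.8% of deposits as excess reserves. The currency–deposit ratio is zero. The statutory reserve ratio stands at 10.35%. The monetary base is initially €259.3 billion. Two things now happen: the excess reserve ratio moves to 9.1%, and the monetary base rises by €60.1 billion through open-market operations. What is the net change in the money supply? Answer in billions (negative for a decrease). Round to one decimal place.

Before: m₁ = 1 / (0.1035 + 0.048) ≈ 6.60066, MB₁ = 259.3, so M₁ = 6.60066 × 259.3 ≈ 1711.5511 billion.
After: m₂ = 1 / (0.1035 + 0.091) ≈ 5.14139, MB₂ = 259.3 + 60.1 = 319.4, so M₂ = 5.14139 × 319.4 ≈ 1642.16 billion.
ΔM = M₂ − M₁ = 1642.16 − 1711.5511 = -69.3911 billion.

-69.4 billion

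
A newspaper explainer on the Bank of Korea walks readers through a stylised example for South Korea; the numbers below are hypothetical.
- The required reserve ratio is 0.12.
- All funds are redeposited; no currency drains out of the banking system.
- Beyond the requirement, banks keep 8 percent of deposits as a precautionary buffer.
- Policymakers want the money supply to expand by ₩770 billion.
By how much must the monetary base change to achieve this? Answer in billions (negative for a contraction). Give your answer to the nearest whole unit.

The money multiplier is m = 1 / (rr + e) = 1 / (0.12 + 0.08) = 5.
ΔMB = ΔM / m = (+770) / 5 = 154 billion.

₩154 billion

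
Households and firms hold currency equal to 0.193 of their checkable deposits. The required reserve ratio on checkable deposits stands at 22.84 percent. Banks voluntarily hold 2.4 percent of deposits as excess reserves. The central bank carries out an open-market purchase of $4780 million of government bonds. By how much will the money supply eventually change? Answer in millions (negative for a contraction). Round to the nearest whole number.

$12803 million

The money multiplier is m = (1 + c) / (rr + e + c) = (1 + 0.193) / (0.2284 + 0.024 + 0.193) ≈ 2.67849.
The purchase adds 4780 million of base, so ΔM = m × ΔMB = 2.67849 × (+4780) = 12803.1822 million.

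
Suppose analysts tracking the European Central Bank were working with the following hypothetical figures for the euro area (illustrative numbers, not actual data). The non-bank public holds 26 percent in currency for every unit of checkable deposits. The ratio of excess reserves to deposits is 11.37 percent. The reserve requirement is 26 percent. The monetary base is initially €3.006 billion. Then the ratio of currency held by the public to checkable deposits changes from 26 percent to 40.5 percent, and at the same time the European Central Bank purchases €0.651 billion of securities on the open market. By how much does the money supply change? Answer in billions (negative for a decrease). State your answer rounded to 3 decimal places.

Before: m₁ = (1 + 0.26) / (0.26 + 0.1137 + 0.26) ≈ 1.98832, MB₁ = 3.006, so M₁ = 1.98832 × 3.006 ≈ 5.9769 billion.
After: m₂ = (1 + 0.405) / (0.26 + 0.1137 + 0.405) ≈ 1.80429, MB₂ = 3.006 + 0.651 = 3.657, so M₂ = 1.80429 × 3.657 ≈ 6.5983 billion.
ΔM = M₂ − M₁ = 6.5983 − 5.9769 = 0.6214 billion.

€0.621 billion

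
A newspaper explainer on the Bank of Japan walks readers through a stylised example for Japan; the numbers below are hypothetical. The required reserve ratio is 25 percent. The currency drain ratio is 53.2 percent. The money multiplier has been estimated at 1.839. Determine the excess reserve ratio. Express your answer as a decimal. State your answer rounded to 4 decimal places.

0.0511

Using m = 1.839. Since m = (1 + c)/(c + rr + e), the denominator satisfies c + rr + e = (1 + c)/m = (1 + 0.532) / 1.839 ≈ 0.833061.
With c = 0.532 and rr = 0.25, the excess reserve ratio is 0.833061 − 0.532 − 0.25 = 0.051061.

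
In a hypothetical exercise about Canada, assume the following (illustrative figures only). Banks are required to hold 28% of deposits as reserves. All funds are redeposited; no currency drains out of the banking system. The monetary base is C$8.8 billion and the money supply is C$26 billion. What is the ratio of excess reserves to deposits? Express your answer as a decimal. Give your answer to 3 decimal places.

0.058

Using m = M/MB = 26/8.8 ≈ 2.954545. Since m = (1 + c)/(c + rr + e), the denominator satisfies c + rr + e = (1 + c)/m = (1 + 0) / 2.954545 ≈ 0.338462.
With c = 0 and rr = 0.28, the ratio of excess reserves to deposits is 0.338462 − 0 − 0.28 = 0.058462.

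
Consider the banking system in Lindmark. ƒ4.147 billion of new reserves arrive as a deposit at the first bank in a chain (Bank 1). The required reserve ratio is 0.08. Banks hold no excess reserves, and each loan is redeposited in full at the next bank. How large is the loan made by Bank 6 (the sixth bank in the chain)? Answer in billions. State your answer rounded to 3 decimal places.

Each bank lends a fraction (1 − rr) = 0.9200 of the deposit it receives, so Bank 6 receives 4.147·0.9200^5 and lends 4.147·0.9200^6 ≈ 2.5146 billion.

ƒ2.515 billion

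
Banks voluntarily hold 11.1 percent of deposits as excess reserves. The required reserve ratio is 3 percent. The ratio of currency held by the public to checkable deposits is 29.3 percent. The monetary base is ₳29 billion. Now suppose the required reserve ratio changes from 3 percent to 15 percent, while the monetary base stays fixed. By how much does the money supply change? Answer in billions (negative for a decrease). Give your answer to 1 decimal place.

Initially m₁ = (1 + 0.293) / (0.03 + 0.111 + 0.293) ≈ 2.9793, so M₁ = 2.9793 × 29 = 86.3997 billion.
After the change m₂ = (1 + 0.293) / (0.15 + 0.111 + 0.293) ≈ 2.3339, so M₂ = 2.3339 × 29 = 67.6831 billion.
ΔM = M₂ − M₁ = 67.6831 − 86.3997 = -18.7166 billion.

-18.7 billion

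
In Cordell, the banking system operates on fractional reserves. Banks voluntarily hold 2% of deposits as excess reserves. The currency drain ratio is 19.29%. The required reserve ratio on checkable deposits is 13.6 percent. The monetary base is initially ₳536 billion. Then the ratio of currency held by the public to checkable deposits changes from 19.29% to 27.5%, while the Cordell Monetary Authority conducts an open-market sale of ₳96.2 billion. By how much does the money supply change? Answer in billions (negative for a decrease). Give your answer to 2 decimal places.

Before: m₁ = (1 + 0.1929) / (0.136 + 0.02 + 0.1929) ≈ 3.419031, MB₁ = 536, so M₁ = 3.419031 × 536 ≈ 1832.6006 billion.
After: m₂ = (1 + 0.275) / (0.136 + 0.02 + 0.275) ≈ 2.958237, MB₂ = 536 − 96.2 = 439.8, so M₂ = 2.958237 × 439.8 ≈ 1301.0326 billion.
ΔM = M₂ − M₁ = 1301.0326 − 1832.6006 = -531.568 billion.

-531.57 billion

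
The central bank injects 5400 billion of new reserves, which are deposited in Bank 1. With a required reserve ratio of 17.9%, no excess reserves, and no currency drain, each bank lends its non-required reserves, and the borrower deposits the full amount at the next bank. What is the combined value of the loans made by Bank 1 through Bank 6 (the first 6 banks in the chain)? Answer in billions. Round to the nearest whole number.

Bank i lends (1 − rr)^i of the original deposit: Bank 1 lends 5400·0.8210 = 4433.4000, Bank 2 lends 5400·0.8210² = 3639.8214, and so on.
Summing a geometric series: total = 5400·[0.8210·(1 − 0.8210^6) / (1 − 0.8210)] ≈ 17182.8206 billion.

17183 billion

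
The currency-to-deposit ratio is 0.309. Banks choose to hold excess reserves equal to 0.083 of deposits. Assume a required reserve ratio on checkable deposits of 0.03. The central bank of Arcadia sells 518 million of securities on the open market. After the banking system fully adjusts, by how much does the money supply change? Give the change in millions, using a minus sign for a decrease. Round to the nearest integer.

-1607 million

The money multiplier is m = (1 + c) / (rr + e + c) = (1 + 0.309) / (0.03 + 0.083 + 0.309) ≈ 3.1019.
The sale removes 518 million of base, so ΔM = m × ΔMB = 3.1019 × (−518) = -1606.7842 million.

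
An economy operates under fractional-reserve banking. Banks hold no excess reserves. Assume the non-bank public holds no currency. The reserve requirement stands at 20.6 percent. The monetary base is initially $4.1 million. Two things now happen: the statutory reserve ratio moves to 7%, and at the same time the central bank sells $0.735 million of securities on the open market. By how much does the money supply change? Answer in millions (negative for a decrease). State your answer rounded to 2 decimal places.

$28.17 million

Before: m₁ = 1 / (0.206) ≈ 4.8544, MB₁ = 4.1, so M₁ = 4.8544 × 4.1 ≈ 19.903 million.
After: m₂ = 1 / (0.07) ≈ 14.2857, MB₂ = 4.1 − 0.735 = 3.365, so M₂ = 14.2857 × 3.365 ≈ 48.0714 million.
ΔM = M₂ − M₁ = 48.0714 − 19.903 = 28.1684 million.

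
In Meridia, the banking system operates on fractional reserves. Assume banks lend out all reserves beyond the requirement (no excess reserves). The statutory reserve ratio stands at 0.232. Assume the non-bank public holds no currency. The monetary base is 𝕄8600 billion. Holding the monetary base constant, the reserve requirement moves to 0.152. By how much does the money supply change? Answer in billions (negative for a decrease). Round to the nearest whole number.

Initially m₁ = 1 / (0.232) ≈ 4.31034, so M₁ = 4.31034 × 8600 = 37068.924 billion.
After the change m₂ = 1 / (0.152) ≈ 6.57895, so M₂ = 6.57895 × 8600 = 56578.97 billion.
ΔM = M₂ − M₁ = 56578.97 − 37068.924 = 19510.046 billion.

𝕄19510 billion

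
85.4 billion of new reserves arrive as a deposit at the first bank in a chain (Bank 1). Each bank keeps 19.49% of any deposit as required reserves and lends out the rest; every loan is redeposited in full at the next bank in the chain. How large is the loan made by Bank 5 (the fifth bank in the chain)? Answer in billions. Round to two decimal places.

28.89 billion

Each bank lends a fraction (1 − rr) = 0.8051 of the deposit it receives, so Bank 5 receives 85.4·0.8051^4 and lends 85.4·0.8051^5 ≈ 28.8873 billion.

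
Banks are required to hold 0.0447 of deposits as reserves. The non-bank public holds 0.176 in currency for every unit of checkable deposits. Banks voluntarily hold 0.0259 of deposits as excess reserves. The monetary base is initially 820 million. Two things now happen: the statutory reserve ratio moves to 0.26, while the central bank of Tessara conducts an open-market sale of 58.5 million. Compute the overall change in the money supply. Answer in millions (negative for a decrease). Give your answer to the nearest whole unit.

Before: m₁ = (1 + 0.176) / (0.0447 + 0.0259 + 0.176) ≈ 4.7689, MB₁ = 820, so M₁ = 4.7689 × 820 = 3910.498 million.
After: m₂ = (1 + 0.176) / (0.26 + 0.0259 + 0.176) ≈ 2.5460, MB₂ = 820 − 58.5 = 761.5, so M₂ = 2.5460 × 761.5 = 1938.779 million.
ΔM = M₂ − M₁ = 1938.779 − 3910.498 = -1971.719 million.

-1972 million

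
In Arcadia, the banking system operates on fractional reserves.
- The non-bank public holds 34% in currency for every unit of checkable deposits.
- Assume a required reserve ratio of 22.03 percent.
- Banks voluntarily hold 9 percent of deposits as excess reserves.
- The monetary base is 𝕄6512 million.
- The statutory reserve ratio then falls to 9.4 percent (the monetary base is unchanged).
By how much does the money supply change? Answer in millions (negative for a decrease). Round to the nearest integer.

Initially m₁ = (1 + 0.34) / (0.2203 + 0.09 + 0.34) ≈ 2.06059, so M₁ = 2.06059 × 6512 ≈ 13418.5621 million.
After the change m₂ = (1 + 0.34) / (0.094 + 0.09 + 0.34) ≈ 2.55725, so M₂ = 2.55725 × 6512 = 16652.812 million.
ΔM = M₂ − M₁ = 16652.812 − 13418.5621 = 3234.2499 million.

𝕄3234 million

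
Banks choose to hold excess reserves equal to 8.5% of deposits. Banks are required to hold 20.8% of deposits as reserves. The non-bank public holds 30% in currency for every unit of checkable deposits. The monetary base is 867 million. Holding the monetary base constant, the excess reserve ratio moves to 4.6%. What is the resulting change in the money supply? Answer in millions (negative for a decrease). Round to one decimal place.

Initially m₁ = (1 + 0.3) / (0.208 + 0.085 + 0.3) ≈ 2.19224, so M₁ = 2.19224 × 867 ≈ 1900.6721 million.
After the change m₂ = (1 + 0.3) / (0.208 + 0.046 + 0.3) ≈ 2.34657, so M₂ = 2.34657 × 867 ≈ 2034.4762 million.
ΔM = M₂ − M₁ = 2034.4762 − 1900.6721 = 133.8041 million.

133.8 million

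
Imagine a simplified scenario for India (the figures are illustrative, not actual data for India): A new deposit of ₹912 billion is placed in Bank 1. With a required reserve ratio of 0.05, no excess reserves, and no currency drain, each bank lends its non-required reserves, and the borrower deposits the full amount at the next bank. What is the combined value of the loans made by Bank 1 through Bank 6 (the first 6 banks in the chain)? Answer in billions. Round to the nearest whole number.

Bank i lends (1 − rr)^i of the original deposit: Bank 1 lends 912·0.9500 = 866.4000, Bank 2 lends 912·0.9500² = 823.0800, and so on.
Summing a geometric series: total = 912·[0.9500·(1 − 0.9500^6) / (1 − 0.9500)] ≈ 4590.3277 billion.

₹4590 billion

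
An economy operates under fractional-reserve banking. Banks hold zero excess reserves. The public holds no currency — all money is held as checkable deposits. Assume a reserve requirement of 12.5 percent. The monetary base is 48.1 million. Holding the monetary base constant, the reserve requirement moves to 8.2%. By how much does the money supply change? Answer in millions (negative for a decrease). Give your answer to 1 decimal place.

Initially m₁ = 1 / (0.125) = 8, so M₁ = 8 × 48.1 = 384.8 million.
After the change m₂ = 1 / (0.082) ≈ 12.1951, so M₂ = 12.1951 × 48.1 ≈ 586.5843 million.
ΔM = M₂ − M₁ = 586.5843 − 384.8 = 201.7843 million.

201.8 million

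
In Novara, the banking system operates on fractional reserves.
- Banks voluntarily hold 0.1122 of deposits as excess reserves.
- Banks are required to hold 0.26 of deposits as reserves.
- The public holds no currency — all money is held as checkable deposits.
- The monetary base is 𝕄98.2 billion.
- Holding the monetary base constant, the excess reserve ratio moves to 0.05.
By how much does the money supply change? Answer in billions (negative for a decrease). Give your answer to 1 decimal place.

Initially m₁ = 1 / (0.26 + 0.1122) ≈ 2.6867, so M₁ = 2.6867 × 98.2 ≈ 263.8339 billion.
After the change m₂ = 1 / (0.26 + 0.05) ≈ 3.2258, so M₂ = 3.2258 × 98.2 ≈ 316.7736 billion.
ΔM = M₂ − M₁ = 316.7736 − 263.8339 = 52.9397 billion.

𝕄52.9 billion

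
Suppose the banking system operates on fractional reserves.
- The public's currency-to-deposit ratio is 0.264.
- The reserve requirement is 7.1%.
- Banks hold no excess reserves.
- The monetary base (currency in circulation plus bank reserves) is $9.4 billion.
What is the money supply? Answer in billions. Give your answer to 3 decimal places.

The money multiplier is m = (1 + c) / (rr + c) = (1 + 0.264) / (0.071 + 0.264) ≈ 3.77313.
So M = m × MB = 3.77313 × 9.4 ≈ 35.4674 billion.

$35.467 billion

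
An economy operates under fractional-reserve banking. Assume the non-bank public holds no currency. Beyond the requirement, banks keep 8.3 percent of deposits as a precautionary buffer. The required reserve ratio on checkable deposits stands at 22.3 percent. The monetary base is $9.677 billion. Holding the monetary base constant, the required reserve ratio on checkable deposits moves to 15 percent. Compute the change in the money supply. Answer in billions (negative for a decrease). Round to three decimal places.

Initially m₁ = 1 / (0.223 + 0.083) ≈ 3.26797, so M₁ = 3.26797 × 9.677 ≈ 31.6241 billion.
After the change m₂ = 1 / (0.15 + 0.083) ≈ 4.29185, so M₂ = 4.29185 × 9.677 ≈ 41.5322 billion.
ΔM = M₂ − M₁ = 41.5322 − 31.6241 = 9.9081 billion.

$9.908 billion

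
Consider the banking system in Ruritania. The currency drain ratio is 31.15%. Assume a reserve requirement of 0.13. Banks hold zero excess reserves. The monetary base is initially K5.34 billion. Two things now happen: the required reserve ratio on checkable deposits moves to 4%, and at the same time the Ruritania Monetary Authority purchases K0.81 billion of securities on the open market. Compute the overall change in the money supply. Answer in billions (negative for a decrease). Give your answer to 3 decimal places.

Before: m₁ = (1 + 0.3115) / (0.13 + 0.3115) ≈ 2.97055, MB₁ = 5.34, so M₁ = 2.97055 × 5.34 ≈ 15.8627 billion.
After: m₂ = (1 + 0.3115) / (0.04 + 0.3115) ≈ 3.73115, MB₂ = 5.34 + 0.81 = 6.15, so M₂ = 3.73115 × 6.15 ≈ 22.9466 billion.
ΔM = M₂ − M₁ = 22.9466 − 15.8627 = 7.0839 billion.

K7.084 billion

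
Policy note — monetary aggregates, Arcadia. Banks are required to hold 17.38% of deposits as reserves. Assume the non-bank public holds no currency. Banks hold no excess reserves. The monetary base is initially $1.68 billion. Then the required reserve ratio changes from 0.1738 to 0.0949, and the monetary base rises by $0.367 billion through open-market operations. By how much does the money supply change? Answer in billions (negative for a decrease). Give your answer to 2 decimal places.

Before: m₁ = 1 / (0.1738) ≈ 5.7537, MB₁ = 1.68, so M₁ = 5.7537 × 1.68 ≈ 9.6662 billion.
After: m₂ = 1 / (0.0949) ≈ 10.5374, MB₂ = 1.68 + 0.367 = 2.047, so M₂ = 10.5374 × 2.047 ≈ 21.5701 billion.
ΔM = M₂ − M₁ = 21.5701 − 9.6662 = 11.9039 billion.

$11.90 billion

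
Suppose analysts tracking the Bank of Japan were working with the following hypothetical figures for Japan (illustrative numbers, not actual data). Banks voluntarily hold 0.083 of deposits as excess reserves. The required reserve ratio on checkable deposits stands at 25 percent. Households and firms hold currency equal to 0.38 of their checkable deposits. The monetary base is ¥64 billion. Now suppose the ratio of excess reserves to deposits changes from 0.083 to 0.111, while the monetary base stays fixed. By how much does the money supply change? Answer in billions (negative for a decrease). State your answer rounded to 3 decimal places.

Initially m₁ = (1 + 0.38) / (0.25 + 0.083 + 0.38) ≈ 1.935484, so M₁ = 1.935484 × 64 ≈ 123.871 billion.
After the change m₂ = (1 + 0.38) / (0.25 + 0.111 + 0.38) ≈ 1.862348, so M₂ = 1.862348 × 64 ≈ 119.1903 billion.
ΔM = M₂ − M₁ = 119.1903 − 123.871 = -4.6807 billion.

-4.681 billion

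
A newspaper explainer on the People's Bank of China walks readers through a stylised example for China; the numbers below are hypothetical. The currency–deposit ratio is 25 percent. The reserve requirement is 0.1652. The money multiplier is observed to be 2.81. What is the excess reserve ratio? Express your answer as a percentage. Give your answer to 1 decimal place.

Using m = 2.81. Since m = (1 + c)/(c + rr + e), the denominator satisfies c + rr + e = (1 + c)/m = (1 + 0.25) / 2.81 ≈ 0.444840.
With c = 0.25 and rr = 0.1652, the excess reserve ratio is 0.444840 − 0.25 − 0.1652 = 0.02964.

3.0%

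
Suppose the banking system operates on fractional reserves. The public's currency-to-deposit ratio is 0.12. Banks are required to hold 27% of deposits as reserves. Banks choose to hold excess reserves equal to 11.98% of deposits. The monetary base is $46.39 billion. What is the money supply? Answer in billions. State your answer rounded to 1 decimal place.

$101.9 billion

The money multiplier is m = (1 + c) / (rr + e + c) = (1 + 0.12) / (0.27 + 0.1198 + 0.12) ≈ 2.1969.
So M = m × MB = 2.1969 × 46.39 ≈ 101.9142 billion.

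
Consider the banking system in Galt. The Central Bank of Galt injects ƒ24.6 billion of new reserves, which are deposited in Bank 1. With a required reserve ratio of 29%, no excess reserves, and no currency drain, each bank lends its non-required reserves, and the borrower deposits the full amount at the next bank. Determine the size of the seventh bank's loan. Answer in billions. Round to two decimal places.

ƒ2.24 billion

Each bank lends a fraction (1 − rr) = 0.7100 of the deposit it receives, so Bank 7 receives 24.6·0.7100^6 and lends 24.6·0.7100^7 ≈ 2.2374 billion.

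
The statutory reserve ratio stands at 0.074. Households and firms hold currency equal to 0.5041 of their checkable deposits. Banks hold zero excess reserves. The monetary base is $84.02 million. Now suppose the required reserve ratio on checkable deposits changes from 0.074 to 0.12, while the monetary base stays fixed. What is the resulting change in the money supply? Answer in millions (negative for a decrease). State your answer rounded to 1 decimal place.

-16.1 million

Initially m₁ = (1 + 0.5041) / (0.074 + 0.5041) ≈ 2.6018, so M₁ = 2.6018 × 84.02 ≈ 218.6032 million.
After the change m₂ = (1 + 0.5041) / (0.12 + 0.5041) ≈ 2.41, so M₂ = 2.41 × 84.02 = 202.4882 million.
ΔM = M₂ − M₁ = 202.4882 − 218.6032 = -16.115 million.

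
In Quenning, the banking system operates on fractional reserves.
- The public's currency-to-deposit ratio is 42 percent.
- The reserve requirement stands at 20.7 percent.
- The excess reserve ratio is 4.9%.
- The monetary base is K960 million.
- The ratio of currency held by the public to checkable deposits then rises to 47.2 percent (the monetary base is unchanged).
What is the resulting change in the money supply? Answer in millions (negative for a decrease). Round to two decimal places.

Initially m₁ = (1 + 0.42) / (0.207 + 0.049 + 0.42) ≈ 2.100592, so M₁ = 2.100592 × 960 ≈ 2016.5683 million.
After the change m₂ = (1 + 0.472) / (0.207 + 0.049 + 0.472) ≈ 2.021978, so M₂ = 2.021978 × 960 ≈ 1941.0989 million.
ΔM = M₂ − M₁ = 1941.0989 − 2016.5683 = -75.4694 million.

-75.47 million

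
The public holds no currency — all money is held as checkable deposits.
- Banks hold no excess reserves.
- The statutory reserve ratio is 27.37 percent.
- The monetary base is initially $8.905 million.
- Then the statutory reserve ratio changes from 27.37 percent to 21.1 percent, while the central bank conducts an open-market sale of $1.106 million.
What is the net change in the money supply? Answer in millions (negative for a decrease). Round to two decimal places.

$4.43 million

Before: m₁ = 1 / (0.2737) ≈ 3.6536, MB₁ = 8.905, so M₁ = 3.6536 × 8.905 ≈ 32.5353 million.
After: m₂ = 1 / (0.211) ≈ 4.7393, MB₂ = 8.905 − 1.106 = 7.799, so M₂ = 4.7393 × 7.799 ≈ 36.9618 million.
ΔM = M₂ − M₁ = 36.9618 − 32.5353 = 4.4265 million.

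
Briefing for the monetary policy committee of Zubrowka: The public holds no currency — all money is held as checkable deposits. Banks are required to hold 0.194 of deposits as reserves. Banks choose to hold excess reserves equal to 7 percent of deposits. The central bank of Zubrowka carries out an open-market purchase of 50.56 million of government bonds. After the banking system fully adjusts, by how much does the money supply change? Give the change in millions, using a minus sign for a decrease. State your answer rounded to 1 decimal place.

191.5 million

The money multiplier is m = 1 / (rr + e) = 1 / (0.194 + 0.07) ≈ 3.7879.
The purchase adds 50.56 million of base, so ΔM = m × ΔMB = 3.7879 × (+50.56) ≈ 191.5162 million.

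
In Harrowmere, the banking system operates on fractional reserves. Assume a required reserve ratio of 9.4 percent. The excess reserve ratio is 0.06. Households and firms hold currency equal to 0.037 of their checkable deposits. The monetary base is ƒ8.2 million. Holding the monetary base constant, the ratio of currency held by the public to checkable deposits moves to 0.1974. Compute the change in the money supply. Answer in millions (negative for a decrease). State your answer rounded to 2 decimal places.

-16.58 million

Initially m₁ = (1 + 0.037) / (0.094 + 0.06 + 0.037) ≈ 5.4293, so M₁ = 5.4293 × 8.2 ≈ 44.5203 million.
After the change m₂ = (1 + 0.1974) / (0.094 + 0.06 + 0.1974) ≈ 3.4075, so M₂ = 3.4075 × 8.2 = 27.9415 million.
ΔM = M₂ − M₁ = 27.9415 − 44.5203 = -16.5788 million.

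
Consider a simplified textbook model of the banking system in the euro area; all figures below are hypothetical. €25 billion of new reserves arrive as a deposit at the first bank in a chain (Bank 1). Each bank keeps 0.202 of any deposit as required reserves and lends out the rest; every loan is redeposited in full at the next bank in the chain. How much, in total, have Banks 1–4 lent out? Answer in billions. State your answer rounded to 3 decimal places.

€58.712 billion

Bank i lends (1 − rr)^i of the original deposit: Bank 1 lends 25·0.7980 = 19.9500, Bank 2 lends 25·0.7980² = 15.9201, and so on.
Summing a geometric series: total = 25·[0.7980·(1 − 0.7980^4) / (1 − 0.7980)] ≈ 58.7123 billion.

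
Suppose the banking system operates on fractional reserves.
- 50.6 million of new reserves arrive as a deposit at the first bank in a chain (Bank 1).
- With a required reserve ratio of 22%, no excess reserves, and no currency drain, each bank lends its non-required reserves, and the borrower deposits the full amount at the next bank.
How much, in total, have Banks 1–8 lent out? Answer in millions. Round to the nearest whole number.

Bank i lends (1 − rr)^i of the original deposit: Bank 1 lends 50.6·0.7800 = 39.4680, Bank 2 lends 50.6·0.7800² ≈ 30.7850, and so on.
Summing a geometric series: total = 50.6·[0.7800·(1 − 0.7800^8) / (1 − 0.7800)] ≈ 154.8201 million.

155 million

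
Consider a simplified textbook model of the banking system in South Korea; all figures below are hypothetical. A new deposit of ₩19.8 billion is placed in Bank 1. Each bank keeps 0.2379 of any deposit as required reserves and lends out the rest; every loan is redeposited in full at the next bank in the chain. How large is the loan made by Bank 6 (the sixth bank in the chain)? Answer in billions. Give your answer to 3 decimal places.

₩3.879 billion

Each bank lends a fraction (1 − rr) = 0.7621 of the deposit it receives, so Bank 6 receives 19.8·0.7621^5 and lends 19.8·0.7621^6 ≈ 3.8792 billion.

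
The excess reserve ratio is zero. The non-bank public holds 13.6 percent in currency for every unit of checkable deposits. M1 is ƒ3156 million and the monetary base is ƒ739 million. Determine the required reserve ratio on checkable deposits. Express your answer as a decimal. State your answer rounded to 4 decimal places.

Using m = M/MB = 3156/739 ≈ 4.270636. Since m = (1 + c)/(c + rr + e), the denominator satisfies c + rr + e = (1 + c)/m = (1 + 0.136) / 4.270636 ≈ 0.266003.
With c = 0.136 and e = 0, the required reserve ratio on checkable deposits is 0.266003 − 0.136 − 0 = 0.130003.

0.1300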